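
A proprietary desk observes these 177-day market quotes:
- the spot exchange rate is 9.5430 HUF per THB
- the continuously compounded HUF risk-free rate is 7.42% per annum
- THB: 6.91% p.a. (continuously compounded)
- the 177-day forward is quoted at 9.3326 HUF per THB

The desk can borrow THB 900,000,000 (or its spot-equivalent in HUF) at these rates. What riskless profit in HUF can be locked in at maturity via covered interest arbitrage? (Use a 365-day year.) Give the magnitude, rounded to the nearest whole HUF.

T = 177/365 years.
Invest the THB and cover forward: 900,000,000 × 1.034076509563 × 9.3326 = HUF 8,685,560,189.83.
Convert at spot and invest in HUF: 900,000,000 × 9.5430 × 1.036637101651 = HUF 8,903,365,074.95.
The quoted forward undervalues THB, so borrow THB, convert to HUF at spot, deposit the HUF at 7.42%, and buy THB forward at 9.3326 to cover the loan.
Profit = 8,903,365,074.95 − 8,685,560,189.83 = HUF 217,804,885.

HUF 217,804,885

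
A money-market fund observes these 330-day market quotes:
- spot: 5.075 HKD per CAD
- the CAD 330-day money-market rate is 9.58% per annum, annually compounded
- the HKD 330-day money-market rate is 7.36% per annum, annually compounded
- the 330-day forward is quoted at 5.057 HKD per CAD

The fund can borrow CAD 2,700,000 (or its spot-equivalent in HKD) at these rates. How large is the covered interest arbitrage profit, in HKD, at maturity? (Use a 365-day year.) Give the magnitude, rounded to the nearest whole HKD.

T = 330/365 years.
Route A — deposit CAD, sell forward: 2,700,000 × 1.0862291312 × 5.057 = HKD 14,831,263.93.
Route B — convert at spot, deposit HKD: 2,700,000 × 5.075 × 1.0663137331 = HKD 14,611,163.93.
The quoted forward overvalues CAD, so borrow HKD, buy CAD at spot, deposit the CAD at 9.58%, and sell the proceeds forward at 5.057.
Profit = 14,831,263.93 − 14,611,163.93 = HKD 220,100.

HKD 220,100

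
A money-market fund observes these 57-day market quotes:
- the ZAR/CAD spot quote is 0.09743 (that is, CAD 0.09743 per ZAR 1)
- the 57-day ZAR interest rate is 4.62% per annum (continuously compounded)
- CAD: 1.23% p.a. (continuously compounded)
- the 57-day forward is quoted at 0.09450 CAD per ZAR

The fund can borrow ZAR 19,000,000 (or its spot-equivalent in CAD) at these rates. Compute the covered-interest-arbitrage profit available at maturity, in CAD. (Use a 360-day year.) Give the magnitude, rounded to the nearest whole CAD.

CAD 46,096

T = 57/360 years.
Route A — deposit ZAR, sell forward: 19,000,000 × 1.00734182 × 0.09450 = CAD 1,808,682.24.
Route B — convert at spot, deposit CAD: 19,000,000 × 0.09743 × 1.001949398 = CAD 1,854,778.67.
The quoted forward undervalues ZAR, so borrow ZAR, convert to CAD at spot, deposit the CAD at 1.23%, and buy ZAR forward at 0.09450 to cover the loan.
Profit = 1,854,778.67 − 1,808,682.24 = CAD 46,096.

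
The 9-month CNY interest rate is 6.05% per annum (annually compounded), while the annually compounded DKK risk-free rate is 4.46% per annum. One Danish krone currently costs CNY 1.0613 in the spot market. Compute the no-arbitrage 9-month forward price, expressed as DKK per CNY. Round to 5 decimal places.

0.93163

T = 9/12 years.
Growth of 1 CNY over T: (1 + 0.0605)^(9/12) = 1.0450402.
DKK accumulates by (1 + 0.0446)^(9/12) = 1.0332669.
So F = 1.0613 × 1.0450402 / 1.0332669 = 1.073393 (CNY/DKK).
Quoted the other way: 1/1.073393 = 0.93163 DKK per CNY.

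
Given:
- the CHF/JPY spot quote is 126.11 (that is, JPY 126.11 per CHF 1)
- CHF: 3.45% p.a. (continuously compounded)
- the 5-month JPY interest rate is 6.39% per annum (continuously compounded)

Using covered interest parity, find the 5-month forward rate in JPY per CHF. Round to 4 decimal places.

T = 5/12 years.
JPY accumulates by e^(0.0639×5/12) = 1.026982612.
CHF growth factor: e^(0.0345×5/12) = 1.014478817.
Forward (JPY per CHF) = 126.11 × 1.026982612 / 1.014478817 = 127.664348.

127.6643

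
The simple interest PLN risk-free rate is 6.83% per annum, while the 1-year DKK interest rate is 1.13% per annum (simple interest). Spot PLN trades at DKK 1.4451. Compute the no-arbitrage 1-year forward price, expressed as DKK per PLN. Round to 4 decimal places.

1.3680

T = 1 year.
Growth of 1 DKK over T: 1 + 0.0113×1 = 1.011300.
PLN accumulates by 1 + 0.0683×1 = 1.068300.
Forward (DKK per PLN) = 1.4451 × 1.011300 / 1.068300 = 1.367996.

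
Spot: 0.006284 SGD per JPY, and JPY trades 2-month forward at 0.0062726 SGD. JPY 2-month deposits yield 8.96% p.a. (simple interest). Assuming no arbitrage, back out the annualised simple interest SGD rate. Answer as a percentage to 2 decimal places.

7.86%

T = 2/12 years.
CIP gives F = S · g_SGD/g_JPY, so g_SGD/g_JPY = 0.0062726/0.006284 = 0.9981859.
The JPY side grows by 1 + 0.0896×2/12 = 1.0149333.
So the SGD growth factor = 1.0130921.
(1.0130921 − 1)/T = 0.078553, i.e. 7.86%.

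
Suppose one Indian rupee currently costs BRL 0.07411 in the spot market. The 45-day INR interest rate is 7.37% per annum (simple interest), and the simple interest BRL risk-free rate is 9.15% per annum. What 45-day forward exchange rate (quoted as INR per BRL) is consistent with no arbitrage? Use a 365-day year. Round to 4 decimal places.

13.4642

T = 45/365 years.
Growth of 1 BRL over T: 1 + 0.0915×45/365 = 1.01128082.
INR growth factor: 1 + 0.0737×45/365 = 1.0090863.
Forward (BRL per INR) = 0.07411 × 1.01128082 / 1.0090863 = 0.074271171.
Invert for INR per BRL: 1 / 0.074271171 = 13.4642.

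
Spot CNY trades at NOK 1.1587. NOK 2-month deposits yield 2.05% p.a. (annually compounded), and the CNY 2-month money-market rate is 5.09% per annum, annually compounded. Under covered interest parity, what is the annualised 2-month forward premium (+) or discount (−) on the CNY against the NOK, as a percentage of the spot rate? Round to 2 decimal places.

-2.93%

T = 2/12 years.
No-arbitrage forward: 1.1587 × 1.0033878 / 1.0083088 = 1.1530450 NOK/CNY.
(F − S)/S ÷ T = (1.1530450 − 1.1587)/1.1587/(2/12) = -0.029283 → -2.93%.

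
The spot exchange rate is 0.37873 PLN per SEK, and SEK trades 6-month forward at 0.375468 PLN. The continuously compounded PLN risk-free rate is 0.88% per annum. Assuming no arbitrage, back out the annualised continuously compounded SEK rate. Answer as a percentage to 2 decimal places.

T = 6/12 years.
F/S = 0.375468/0.37873 = 0.9913870 = (growth of PLN) / (growth of SEK).
The PLN side grows by e^(0.0088×6/12) = 1.0044097.
That pins the SEK growth at 1.0131358.
r = ln(1.0131358)/(6/12) = 0.026101 → 2.61%.

2.61%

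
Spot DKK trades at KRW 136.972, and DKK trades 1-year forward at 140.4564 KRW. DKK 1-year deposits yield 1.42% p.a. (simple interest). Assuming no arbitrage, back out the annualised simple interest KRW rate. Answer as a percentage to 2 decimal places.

4.00%

T = 1 year.
F/S = 140.4564/136.972 = 1.0254388 = (growth of KRW) / (growth of DKK).
The DKK side grows by 1 + 0.0142×1 = 1.014200.
That pins the KRW growth at 1.040000.
r = (1.040000 − 1)/1 = 0.040000 → 4.00%.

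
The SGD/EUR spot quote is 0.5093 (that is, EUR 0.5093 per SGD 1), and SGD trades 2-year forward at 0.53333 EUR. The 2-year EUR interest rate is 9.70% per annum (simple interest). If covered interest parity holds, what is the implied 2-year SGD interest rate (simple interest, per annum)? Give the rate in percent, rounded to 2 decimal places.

7.01%

T = 2 years.
F/S = 0.53333/0.5093 = 1.0471824 = (growth of EUR) / (growth of SGD).
The EUR side grows by 1 + 0.0970×2 = 1.194000.
That pins the SGD growth at 1.1402025.
(1.1402025 − 1)/T = 0.070101, i.e. 7.01%.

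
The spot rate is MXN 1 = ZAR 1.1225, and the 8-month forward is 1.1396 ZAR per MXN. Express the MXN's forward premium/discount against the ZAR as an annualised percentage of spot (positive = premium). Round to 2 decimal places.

T = 8/12 years.
Period premium: (1.1396 − 1.1225)/1.1225 = 0.0152339.
Annualise by dividing by T: 0.0152339 / (8/12) = 0.022851 → 2.29%.

+2.29%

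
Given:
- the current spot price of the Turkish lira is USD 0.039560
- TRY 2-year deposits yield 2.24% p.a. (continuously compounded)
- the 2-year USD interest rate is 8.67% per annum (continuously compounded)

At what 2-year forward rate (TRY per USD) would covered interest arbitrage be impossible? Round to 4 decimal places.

T = 2 years.
USD growth factor: e^(0.0867×2) = 1.18934175.
Growth of 1 TRY over T: e^(0.0224×2) = 1.04581868.
CIP: F = S · (grow USD)/(grow TRY) = 0.03956 × 1.18934175/1.04581868 = 0.044989022 USD per TRY.
Quoted the other way: 1/0.044989022 = 22.2276 TRY per USD.

22.2276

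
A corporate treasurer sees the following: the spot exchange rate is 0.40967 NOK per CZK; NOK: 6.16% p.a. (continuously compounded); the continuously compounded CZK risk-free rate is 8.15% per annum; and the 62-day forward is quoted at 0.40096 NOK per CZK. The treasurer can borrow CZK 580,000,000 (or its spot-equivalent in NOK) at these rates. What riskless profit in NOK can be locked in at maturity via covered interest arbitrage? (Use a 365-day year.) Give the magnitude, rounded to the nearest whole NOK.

T = 62/365 years.
Keep in CZK, deliver into the forward: 580,000,000·1.01394010524·0.40096 = NOK 235,798,666.27.
Swap to NOK now, deposit: 580,000,000·0.40967·1.01051849614 = NOK 240,107,885.14.
The quoted forward undervalues CZK, so borrow CZK, convert to NOK at spot, deposit the NOK at 6.16%, and buy CZK forward at 0.40096 to cover the loan.
Arbitrage profit = |235,798,666.27 − 240,107,885.14| = NOK 4,309,219.

NOK 4,309,219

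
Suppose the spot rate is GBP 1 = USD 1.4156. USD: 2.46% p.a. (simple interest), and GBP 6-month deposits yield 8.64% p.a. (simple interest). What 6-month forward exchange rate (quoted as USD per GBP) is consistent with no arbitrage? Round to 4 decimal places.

T = 6/12 years.
Growth of 1 USD over T: 1 + 0.0246×6/12 = 1.012300.
Growth of 1 GBP over T: 1 + 0.0864×6/12 = 1.043200.
CIP: F = S · (grow USD)/(grow GBP) = 1.4156 × 1.012300/1.043200 = 1.373669 USD per GBP.

1.3737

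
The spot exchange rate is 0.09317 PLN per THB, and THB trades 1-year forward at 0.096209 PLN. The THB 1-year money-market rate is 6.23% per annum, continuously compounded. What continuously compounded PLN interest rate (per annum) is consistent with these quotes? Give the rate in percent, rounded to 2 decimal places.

T = 1 year.
F/S = 0.096209/0.09317 = 1.0326178 = (growth of PLN) / (growth of THB).
THB growth factor: e^(0.0623×1) = 1.0642816.
Hence g_PLN = 1.0989961.
r = ln(1.0989961)/1 = 0.094397 → 9.44%.

9.44%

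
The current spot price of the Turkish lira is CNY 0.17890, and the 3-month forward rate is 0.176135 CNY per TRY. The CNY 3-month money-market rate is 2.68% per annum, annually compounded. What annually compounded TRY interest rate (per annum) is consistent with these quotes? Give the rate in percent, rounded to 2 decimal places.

T = 3/12 years.
CIP gives F = S · g_CNY/g_TRY, so g_CNY/g_TRY = 0.176135/0.1789 = 0.9845444.
CNY growth factor: (1 + 0.0268)^(3/12) = 1.0066337.
Hence g_TRY = 1.0224361.
Annualise: 1.0224361^(12/3) − 1 = 0.092810 = 9.28%.

9.28%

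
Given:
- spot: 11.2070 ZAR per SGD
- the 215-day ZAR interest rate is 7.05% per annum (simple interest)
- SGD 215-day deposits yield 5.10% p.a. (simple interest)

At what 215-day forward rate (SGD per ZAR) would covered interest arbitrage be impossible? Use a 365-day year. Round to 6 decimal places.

0.088246

T = 215/365 years.
Growth of 1 ZAR over T: 1 + 0.0705×215/365 = 1.0415274.
SGD growth factor: 1 + 0.0510×215/365 = 1.0300411.
So F = 11.207 × 1.0415274 / 1.0300411 = 11.33197 (ZAR/SGD).
Quoted the other way: 1/11.33197 = 0.088246 SGD per ZAR.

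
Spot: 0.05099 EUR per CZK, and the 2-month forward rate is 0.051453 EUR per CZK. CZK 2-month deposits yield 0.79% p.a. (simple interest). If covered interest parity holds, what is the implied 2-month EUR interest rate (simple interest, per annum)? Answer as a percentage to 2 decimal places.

6.25%

T = 2/12 years.
F/S = 0.051453/0.05099 = 1.0090802 = (growth of EUR) / (growth of CZK).
The CZK side grows by 1 + 0.0079×2/12 = 1.0013167.
That pins the EUR growth at 1.0104089.
r = (1.0104089 − 1)/(2/12) = 0.062453 → 6.25%.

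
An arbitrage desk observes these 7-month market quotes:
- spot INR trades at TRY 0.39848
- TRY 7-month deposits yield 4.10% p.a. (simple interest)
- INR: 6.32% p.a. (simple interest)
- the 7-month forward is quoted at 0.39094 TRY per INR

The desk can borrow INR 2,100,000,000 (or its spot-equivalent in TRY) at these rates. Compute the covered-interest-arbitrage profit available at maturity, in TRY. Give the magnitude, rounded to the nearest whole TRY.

T = 7/12 years.
Keep in INR, deliver into the forward: 2,100,000,000·1.03686666667·0.39094 = TRY 851,240,574.80.
Swap to TRY now, deposit: 2,100,000,000·0.39848·1.02391666667 = TRY 856,821,658.00.
The quoted forward undervalues INR, so borrow INR, convert to TRY at spot, deposit the TRY at 4.10%, and buy INR forward at 0.39094 to cover the loan.
Arbitrage profit = |851,240,574.80 − 856,821,658.00| = TRY 5,581,083.

TRY 5,581,083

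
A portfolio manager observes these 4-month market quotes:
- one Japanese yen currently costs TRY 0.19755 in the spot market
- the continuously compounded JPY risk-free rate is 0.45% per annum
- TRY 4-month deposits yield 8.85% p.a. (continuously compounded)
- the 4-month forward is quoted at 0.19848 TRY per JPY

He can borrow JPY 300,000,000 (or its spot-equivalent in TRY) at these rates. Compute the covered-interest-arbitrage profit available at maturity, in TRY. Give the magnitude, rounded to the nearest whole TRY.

TRY 1,405,978

T = 4/12 years.
Keep in JPY, deliver into the forward: 300,000,000·1.0015011256·0.19848 = TRY 59,633,383.02.
Swap to TRY now, deposit: 300,000,000·0.19755·1.0299394355 = TRY 61,039,360.64.
The quoted forward undervalues JPY, so borrow JPY, convert to TRY at spot, deposit the TRY at 8.85%, and buy JPY forward at 0.19848 to cover the loan.
Arbitrage profit = |59,633,383.02 − 61,039,360.64| = TRY 1,405,978.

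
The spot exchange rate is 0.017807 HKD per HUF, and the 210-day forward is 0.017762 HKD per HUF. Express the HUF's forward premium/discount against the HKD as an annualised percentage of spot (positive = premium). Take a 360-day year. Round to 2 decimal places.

-0.43%

T = 210/360 years.
(F − S)/S = (0.017762 − 0.017807)/0.017807 = -0.0025271.
Per annum: -0.0025271 / (210/360) = -0.004332 = -0.43%.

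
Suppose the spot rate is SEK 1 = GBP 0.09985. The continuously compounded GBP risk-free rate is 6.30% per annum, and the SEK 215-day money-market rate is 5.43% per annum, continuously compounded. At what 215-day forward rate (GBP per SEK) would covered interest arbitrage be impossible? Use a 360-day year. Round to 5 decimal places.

T = 215/360 years.
GBP accumulates by e^(0.0630×215/360) = 1.0383418.
SEK accumulates by e^(0.0543×215/360) = 1.0329607.
So F = 0.09985 × 1.0383418 / 1.0329607 = 0.1003702 (GBP/SEK).

0.10037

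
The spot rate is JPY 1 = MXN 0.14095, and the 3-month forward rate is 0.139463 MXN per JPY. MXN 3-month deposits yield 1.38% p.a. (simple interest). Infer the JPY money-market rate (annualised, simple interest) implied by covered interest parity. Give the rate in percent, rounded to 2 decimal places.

5.66%

T = 3/12 years.
By CIP, F/S equals the MXN-to-JPY growth ratio: 0.139463/0.14095 = 0.9894502.
MXN growth factor: 1 + 0.0138×3/12 = 1.003450.
Hence g_JPY = 1.0141491.
r = (1.0141491 − 1)/(3/12) = 0.056596 → 5.66%.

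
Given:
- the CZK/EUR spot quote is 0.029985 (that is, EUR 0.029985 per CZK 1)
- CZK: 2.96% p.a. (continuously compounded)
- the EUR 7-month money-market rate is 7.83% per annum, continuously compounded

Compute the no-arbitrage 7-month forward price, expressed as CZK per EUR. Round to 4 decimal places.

32.4159

T = 7/12 years.
EUR accumulates by e^(0.0783×7/12) = 1.04673417.
CZK accumulates by e^(0.0296×7/12) = 1.0174166.
So F = 0.029985 × 1.04673417 / 1.0174166 = 0.030849039 (EUR/CZK).
Quoted the other way: 1/0.030849039 = 32.4159 CZK per EUR.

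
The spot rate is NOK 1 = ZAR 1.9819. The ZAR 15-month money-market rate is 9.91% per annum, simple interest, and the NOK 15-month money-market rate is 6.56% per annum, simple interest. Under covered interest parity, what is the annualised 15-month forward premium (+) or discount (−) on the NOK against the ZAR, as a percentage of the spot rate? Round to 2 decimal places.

T = 15/12 years.
No-arbitrage forward: 1.9819 × 1.123875 / 1.082000 = 2.0586025 ZAR/NOK.
(F − S)/S ÷ T = (2.0586025 − 1.9819)/1.9819/(15/12) = 0.030961 → 3.10%.

+3.10%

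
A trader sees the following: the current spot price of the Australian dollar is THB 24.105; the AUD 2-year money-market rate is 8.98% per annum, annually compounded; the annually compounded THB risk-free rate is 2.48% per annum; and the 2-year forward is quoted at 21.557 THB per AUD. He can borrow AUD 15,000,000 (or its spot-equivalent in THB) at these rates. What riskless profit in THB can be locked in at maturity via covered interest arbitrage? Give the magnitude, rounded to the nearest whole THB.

T = 2 years.
Keep in AUD, deliver into the forward: 15,000,000·1.18766404·21.557 = THB 384,037,105.65.
Swap to THB now, deposit: 15,000,000·24.105·1.05021504 = THB 379,731,503.09.
The quoted forward overvalues AUD, so borrow THB, buy AUD at spot, deposit the AUD at 8.98%, and sell the proceeds forward at 21.557.
Profit = 384,037,105.65 − 379,731,503.09 = THB 4,305,603.

THB 4,305,603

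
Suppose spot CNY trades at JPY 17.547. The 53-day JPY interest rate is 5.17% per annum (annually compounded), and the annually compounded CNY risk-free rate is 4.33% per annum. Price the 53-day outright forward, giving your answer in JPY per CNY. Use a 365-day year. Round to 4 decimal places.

T = 53/365 years.
JPY accumulates by (1 + 0.0517)^(53/365) = 1.00734636.
Growth of 1 CNY over T: (1 + 0.0433)^(53/365) = 1.00617406.
CIP: F = S · (grow JPY)/(grow CNY) = 17.547 × 1.00734636/1.00617406 = 17.567444 JPY per CNY.

17.5674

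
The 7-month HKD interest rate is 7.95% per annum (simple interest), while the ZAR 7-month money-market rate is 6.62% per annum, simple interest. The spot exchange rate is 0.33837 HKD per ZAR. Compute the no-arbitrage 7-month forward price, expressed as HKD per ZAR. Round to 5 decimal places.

0.34090

T = 7/12 years.
HKD accumulates by 1 + 0.0795×7/12 = 1.046375.
Growth of 1 ZAR over T: 1 + 0.0662×7/12 = 1.0386167.
Forward (HKD per ZAR) = 0.33837 × 1.046375 / 1.0386167 = 0.3408976.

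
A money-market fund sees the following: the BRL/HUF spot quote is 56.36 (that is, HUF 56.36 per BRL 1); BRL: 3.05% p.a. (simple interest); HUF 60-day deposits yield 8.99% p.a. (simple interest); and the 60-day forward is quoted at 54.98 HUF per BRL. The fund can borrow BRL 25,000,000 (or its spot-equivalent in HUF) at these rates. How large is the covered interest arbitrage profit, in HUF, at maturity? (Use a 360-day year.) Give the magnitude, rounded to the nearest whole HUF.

HUF 48,624,475

T = 60/360 years.
Route A — deposit BRL, sell forward: 25,000,000 × 1.005083333333 × 54.98 = HUF 1,381,487,041.67.
Route B — convert at spot, deposit HUF: 25,000,000 × 56.36 × 1.014983333333 = HUF 1,430,111,516.67.
The quoted forward undervalues BRL, so borrow BRL, convert to HUF at spot, deposit the HUF at 8.99%, and buy BRL forward at 54.98 to cover the loan.
The gap between the two covered legs is HUF 48,624,475.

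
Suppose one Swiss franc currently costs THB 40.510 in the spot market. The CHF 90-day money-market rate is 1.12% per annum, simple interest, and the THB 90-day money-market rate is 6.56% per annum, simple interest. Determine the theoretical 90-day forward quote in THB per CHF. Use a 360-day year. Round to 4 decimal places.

41.0594

T = 90/360 years.
THB accumulates by 1 + 0.0656×90/360 = 1.016400.
CHF growth factor: 1 + 0.0112×90/360 = 1.002800.
So F = 40.51 × 1.016400 / 1.002800 = 41.059398 (THB/CHF).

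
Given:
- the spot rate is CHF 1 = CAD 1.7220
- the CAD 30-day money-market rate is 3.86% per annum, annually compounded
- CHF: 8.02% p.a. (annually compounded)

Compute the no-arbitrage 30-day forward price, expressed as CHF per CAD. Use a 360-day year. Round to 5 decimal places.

T = 30/360 years.
CAD growth factor: (1 + 0.0386)^(30/360) = 1.0031611.
CHF accumulates by (1 + 0.0802)^(30/360) = 1.0064496.
CIP: F = S · (grow CAD)/(grow CHF) = 1.722 × 1.0031611/1.0064496 = 1.716373 CAD per CHF.
Quoted the other way: 1/1.716373 = 0.58262 CHF per CAD.

0.58262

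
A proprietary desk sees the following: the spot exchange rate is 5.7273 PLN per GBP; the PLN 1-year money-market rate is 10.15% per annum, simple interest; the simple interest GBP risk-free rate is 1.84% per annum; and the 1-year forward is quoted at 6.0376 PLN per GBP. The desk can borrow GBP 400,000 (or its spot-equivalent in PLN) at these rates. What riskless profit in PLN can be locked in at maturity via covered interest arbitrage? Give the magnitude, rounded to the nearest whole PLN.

PLN 63,972

T = 1 year.
Invest the GBP and cover forward: 400,000 × 1.018400 × 6.0376 = PLN 2,459,476.74.
Convert at spot and invest in PLN: 400,000 × 5.7273 × 1.101500 = PLN 2,523,448.38.
The quoted forward undervalues GBP, so borrow GBP, convert to PLN at spot, deposit the PLN at 10.15%, and buy GBP forward at 6.0376 to cover the loan.
Arbitrage profit = |2,459,476.74 − 2,523,448.38| = PLN 63,972.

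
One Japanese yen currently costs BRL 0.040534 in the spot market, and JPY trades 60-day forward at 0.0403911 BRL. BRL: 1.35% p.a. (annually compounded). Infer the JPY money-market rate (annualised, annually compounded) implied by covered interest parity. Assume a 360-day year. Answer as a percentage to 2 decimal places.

T = 60/360 years.
By CIP, F/S equals the BRL-to-JPY growth ratio: 0.0403911/0.040534 = 0.9964746.
BRL growth factor: (1 + 0.0135)^(60/360) = 1.0022374.
That pins the JPY growth at 1.0057832.
r = 1.0057832^(360/60) − 1 = 0.035205 → 3.52%.

3.52%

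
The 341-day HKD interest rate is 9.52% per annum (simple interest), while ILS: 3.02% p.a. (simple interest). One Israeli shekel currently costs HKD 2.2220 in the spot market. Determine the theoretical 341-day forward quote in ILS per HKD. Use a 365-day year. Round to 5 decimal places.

0.42495

T = 341/365 years.
HKD growth factor: 1 + 0.0952×341/365 = 1.0889403.
ILS growth factor: 1 + 0.0302×341/365 = 1.0282142.
CIP: F = S · (grow HKD)/(grow ILS) = 2.222 × 1.0889403/1.0282142 = 2.353231 HKD per ILS.
Invert for ILS per HKD: 1 / 2.353231 = 0.42495.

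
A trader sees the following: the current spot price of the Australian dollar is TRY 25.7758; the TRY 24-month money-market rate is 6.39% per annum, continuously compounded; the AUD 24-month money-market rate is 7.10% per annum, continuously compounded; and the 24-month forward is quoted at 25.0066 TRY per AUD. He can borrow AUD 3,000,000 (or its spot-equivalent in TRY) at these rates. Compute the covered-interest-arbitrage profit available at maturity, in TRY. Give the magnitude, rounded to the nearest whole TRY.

TRY 1,403,043

T = 2 years.
Keep in AUD, deliver into the forward: 3,000,000·1.1525766485·25.0066 = TRY 86,466,069.66.
Swap to TRY now, deposit: 3,000,000·25.7758·1.1363257148 = TRY 87,869,113.08.
The quoted forward undervalues AUD, so borrow AUD, convert to TRY at spot, deposit the TRY at 6.39%, and buy AUD forward at 25.0066 to cover the loan.
Arbitrage profit = |86,466,069.66 − 87,869,113.08| = TRY 1,403,043.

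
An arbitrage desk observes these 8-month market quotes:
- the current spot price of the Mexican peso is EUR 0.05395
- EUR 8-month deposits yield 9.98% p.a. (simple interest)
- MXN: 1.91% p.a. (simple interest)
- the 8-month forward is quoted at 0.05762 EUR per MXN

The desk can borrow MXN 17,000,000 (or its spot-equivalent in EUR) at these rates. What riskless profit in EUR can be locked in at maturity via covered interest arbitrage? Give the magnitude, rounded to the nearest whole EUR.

T = 8/12 years.
Invest the MXN and cover forward: 17,000,000 × 1.01273333 × 0.05762 = EUR 992,012.81.
Convert at spot and invest in EUR: 17,000,000 × 0.05395 × 1.06653333 = EUR 978,171.04.
The quoted forward overvalues MXN, so borrow EUR, buy MXN at spot, deposit the MXN at 1.91%, and sell the proceeds forward at 0.05762.
Profit = 992,012.81 − 978,171.04 = EUR 13,842.

EUR 13,842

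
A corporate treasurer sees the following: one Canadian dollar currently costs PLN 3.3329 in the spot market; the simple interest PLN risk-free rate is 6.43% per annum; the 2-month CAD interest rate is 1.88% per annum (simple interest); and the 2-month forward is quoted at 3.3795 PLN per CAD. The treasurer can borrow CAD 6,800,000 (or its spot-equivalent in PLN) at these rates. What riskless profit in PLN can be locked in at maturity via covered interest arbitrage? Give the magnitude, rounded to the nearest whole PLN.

T = 2/12 years.
Route A — deposit CAD, sell forward: 6,800,000 × 1.0031333333 × 3.3795 = PLN 23,052,605.88.
Route B — convert at spot, deposit PLN: 6,800,000 × 3.3329 × 1.0107166667 = PLN 22,906,599.53.
The quoted forward overvalues CAD, so borrow PLN, buy CAD at spot, deposit the CAD at 1.88%, and sell the proceeds forward at 3.3795.
The gap between the two covered legs is PLN 146,006.

PLN 146,006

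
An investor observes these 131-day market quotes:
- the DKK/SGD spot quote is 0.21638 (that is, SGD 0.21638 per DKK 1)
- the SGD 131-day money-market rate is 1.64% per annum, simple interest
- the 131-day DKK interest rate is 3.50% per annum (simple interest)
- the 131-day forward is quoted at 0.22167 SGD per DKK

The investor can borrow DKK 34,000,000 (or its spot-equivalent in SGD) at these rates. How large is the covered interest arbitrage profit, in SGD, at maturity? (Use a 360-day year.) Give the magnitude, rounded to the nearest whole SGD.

T = 131/360 years.
Invest the DKK and cover forward: 34,000,000 × 1.012736111 × 0.22167 = SGD 7,632,769.27.
Convert at spot and invest in SGD: 34,000,000 × 0.21638 × 1.005967778 = SGD 7,400,824.47.
The quoted forward overvalues DKK, so borrow SGD, buy DKK at spot, deposit the DKK at 3.50%, and sell the proceeds forward at 0.22167.
Arbitrage profit = |7,632,769.27 − 7,400,824.47| = SGD 231,945.

SGD 231,945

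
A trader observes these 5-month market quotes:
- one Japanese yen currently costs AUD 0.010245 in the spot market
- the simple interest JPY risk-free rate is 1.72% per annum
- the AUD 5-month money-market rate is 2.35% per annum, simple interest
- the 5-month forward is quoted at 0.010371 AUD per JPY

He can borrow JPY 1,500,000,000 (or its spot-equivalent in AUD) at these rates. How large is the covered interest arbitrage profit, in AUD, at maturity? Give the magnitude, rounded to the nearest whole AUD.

AUD 150,015

T = 5/12 years.
Invest the JPY and cover forward: 1,500,000,000 × 1.0071666667 × 0.010371 = AUD 15,667,988.25.
Convert at spot and invest in AUD: 1,500,000,000 × 0.010245 × 1.0097916667 = AUD 15,517,973.44.
The quoted forward overvalues JPY, so borrow AUD, buy JPY at spot, deposit the JPY at 1.72%, and sell the proceeds forward at 0.010371.
The gap between the two covered legs is AUD 150,015.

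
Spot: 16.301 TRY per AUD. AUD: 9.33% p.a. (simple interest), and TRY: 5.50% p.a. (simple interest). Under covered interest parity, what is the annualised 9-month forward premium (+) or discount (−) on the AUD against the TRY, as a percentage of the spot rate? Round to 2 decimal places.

-3.58%

T = 9/12 years.
F = S · g_TRY/g_AUD = 16.301 × 1.041250/1.069975 = 15.863376.
(F − S)/S ÷ T = (15.863376 − 16.301)/16.301/(9/12) = -0.035795 → -3.58%.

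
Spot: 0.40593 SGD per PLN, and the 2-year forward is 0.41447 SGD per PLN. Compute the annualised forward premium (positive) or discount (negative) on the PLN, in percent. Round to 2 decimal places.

T = 2 years.
PLN trades forward at +2.10381% vs spot over the period.
×(1/T) gives 1.05% p.a.

+1.05%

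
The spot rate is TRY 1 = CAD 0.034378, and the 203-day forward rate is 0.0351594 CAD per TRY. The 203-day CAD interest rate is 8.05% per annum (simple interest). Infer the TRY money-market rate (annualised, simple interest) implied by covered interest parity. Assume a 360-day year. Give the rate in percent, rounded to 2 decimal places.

3.93%

T = 203/360 years.
F/S = 0.0351594/0.034378 = 1.0227297 = (growth of CAD) / (growth of TRY).
The CAD side grows by 1 + 0.0805×203/360 = 1.0453931.
So the TRY growth factor = 1.0221597.
(1.0221597 − 1)/T = 0.039298, i.e. 3.93%.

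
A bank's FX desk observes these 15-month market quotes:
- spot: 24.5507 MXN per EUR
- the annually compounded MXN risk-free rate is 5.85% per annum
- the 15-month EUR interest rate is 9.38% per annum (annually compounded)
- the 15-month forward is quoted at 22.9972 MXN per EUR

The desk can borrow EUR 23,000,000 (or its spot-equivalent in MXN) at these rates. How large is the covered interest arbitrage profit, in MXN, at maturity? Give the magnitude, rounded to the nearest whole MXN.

T = 15/12 years.
Keep in EUR, deliver into the forward: 23,000,000·1.11859377669·22.9972 = MXN 591,664,070.43.
Swap to MXN now, deposit: 23,000,000·24.5507·1.07365210013 = MXN 606,254,944.14.
The quoted forward undervalues EUR, so borrow EUR, convert to MXN at spot, deposit the MXN at 5.85%, and buy EUR forward at 22.9972 to cover the loan.
The gap between the two covered legs is MXN 14,590,874.

MXN 14,590,874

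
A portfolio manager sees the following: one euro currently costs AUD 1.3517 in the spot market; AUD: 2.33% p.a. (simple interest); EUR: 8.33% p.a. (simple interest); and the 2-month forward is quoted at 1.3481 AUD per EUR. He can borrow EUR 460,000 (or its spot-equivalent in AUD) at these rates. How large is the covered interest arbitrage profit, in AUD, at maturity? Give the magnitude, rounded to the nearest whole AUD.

T = 2/12 years.
Invest the EUR and cover forward: 460,000 × 1.01388333 × 1.3481 = AUD 628,735.41.
Convert at spot and invest in AUD: 460,000 × 1.3517 × 1.00388333 = AUD 624,196.58.
The quoted forward overvalues EUR, so borrow AUD, buy EUR at spot, deposit the EUR at 8.33%, and sell the proceeds forward at 1.3481.
The gap between the two covered legs is AUD 4,539.

AUD 4,539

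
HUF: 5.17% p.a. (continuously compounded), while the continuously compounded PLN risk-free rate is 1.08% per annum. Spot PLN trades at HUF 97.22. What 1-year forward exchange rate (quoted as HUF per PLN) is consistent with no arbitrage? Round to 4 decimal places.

101.2787

T = 1 year.
Growth of 1 HUF over T: e^(0.0517×1) = 1.053059777.
Growth of 1 PLN over T: e^(0.0108×1) = 1.010858531.
So F = 97.22 × 1.053059777 / 1.010858531 = 101.278733 (HUF/PLN).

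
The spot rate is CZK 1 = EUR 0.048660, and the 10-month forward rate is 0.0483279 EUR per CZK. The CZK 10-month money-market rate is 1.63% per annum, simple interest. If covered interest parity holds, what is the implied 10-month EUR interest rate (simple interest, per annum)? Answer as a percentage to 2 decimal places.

T = 10/12 years.
CIP gives F = S · g_EUR/g_CZK, so g_EUR/g_CZK = 0.0483279/0.04866 = 0.9931751.
The CZK side grows by 1 + 0.0163×10/12 = 1.0135833.
That pins the EUR growth at 1.0066657.
r = (1.0066657 − 1)/(10/12) = 0.007999 → 0.80%.

0.80%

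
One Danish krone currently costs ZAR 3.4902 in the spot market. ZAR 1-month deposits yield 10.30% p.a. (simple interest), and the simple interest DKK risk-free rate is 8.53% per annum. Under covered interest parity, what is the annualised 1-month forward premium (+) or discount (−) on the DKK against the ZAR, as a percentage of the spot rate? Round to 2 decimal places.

T = 1/12 years.
CIP forward (ZAR per DKK) = 3.4902 × 1.0085833/1.0071083 = 3.4953117.
(F − S)/S ÷ T = (3.4953117 − 3.4902)/3.4902/(1/12) = 0.017575 → 1.76%.

+1.76%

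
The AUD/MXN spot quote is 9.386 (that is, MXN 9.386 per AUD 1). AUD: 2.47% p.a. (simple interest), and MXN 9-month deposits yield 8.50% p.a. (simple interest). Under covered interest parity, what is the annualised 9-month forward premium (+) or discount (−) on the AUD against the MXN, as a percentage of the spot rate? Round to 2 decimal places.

T = 9/12 years.
No-arbitrage forward: 9.386 × 1.063750 / 1.018525 = 9.802761 MXN/AUD.
Annualised premium = (F − S)/S × (1/T) = (9.802761 − 9.386)/9.386 ÷ (9/12) = 5.92%.

+5.92%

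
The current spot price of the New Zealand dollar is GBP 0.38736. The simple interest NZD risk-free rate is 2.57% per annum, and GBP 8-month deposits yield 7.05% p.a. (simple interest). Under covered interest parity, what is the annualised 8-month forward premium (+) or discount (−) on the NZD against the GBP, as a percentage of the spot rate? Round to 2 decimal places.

+4.40%

T = 8/12 years.
CIP forward (GBP per NZD) = 0.38736 × 1.047000/1.0171333 = 0.39873429.
(F − S)/S ÷ T = (0.39873429 − 0.38736)/0.38736/(8/12) = 0.044045 → 4.40%.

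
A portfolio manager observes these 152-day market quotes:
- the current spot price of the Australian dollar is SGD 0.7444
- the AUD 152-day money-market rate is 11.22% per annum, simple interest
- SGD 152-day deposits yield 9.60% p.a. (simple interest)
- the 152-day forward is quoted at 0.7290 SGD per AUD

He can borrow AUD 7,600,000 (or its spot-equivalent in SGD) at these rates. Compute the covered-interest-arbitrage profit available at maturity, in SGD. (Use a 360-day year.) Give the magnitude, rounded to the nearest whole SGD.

SGD 83,888

T = 152/360 years.
Route A — deposit AUD, sell forward: 7,600,000 × 1.047373333 × 0.7290 = SGD 5,802,867.21.
Route B — convert at spot, deposit SGD: 7,600,000 × 0.7444 × 1.040533333 = SGD 5,886,754.90.
The quoted forward undervalues AUD, so borrow AUD, convert to SGD at spot, deposit the SGD at 9.60%, and buy AUD forward at 0.7290 to cover the loan.
The gap between the two covered legs is SGD 83,888.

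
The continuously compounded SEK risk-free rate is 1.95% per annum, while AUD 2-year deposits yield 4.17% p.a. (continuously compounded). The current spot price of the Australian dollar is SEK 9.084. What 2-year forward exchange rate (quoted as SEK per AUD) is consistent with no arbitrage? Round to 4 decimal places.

8.6895

T = 2 years.
Growth of 1 SEK over T: e^(0.0195×2) = 1.0397705.
AUD accumulates by e^(0.0417×2) = 1.0869765.
So F = 9.084 × 1.0397705 / 1.0869765 = 8.689493 (SEK/AUD).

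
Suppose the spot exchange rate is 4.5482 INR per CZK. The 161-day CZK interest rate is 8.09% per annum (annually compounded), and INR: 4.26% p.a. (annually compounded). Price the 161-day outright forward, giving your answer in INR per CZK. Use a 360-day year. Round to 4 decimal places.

T = 161/360 years.
INR growth factor: (1 + 0.0426)^(161/360) = 1.0188322.
CZK growth factor: (1 + 0.0809)^(161/360) = 1.0354035.
CIP: F = S · (grow INR)/(grow CZK) = 4.5482 × 1.0188322/1.0354035 = 4.475408 INR per CZK.

4.4754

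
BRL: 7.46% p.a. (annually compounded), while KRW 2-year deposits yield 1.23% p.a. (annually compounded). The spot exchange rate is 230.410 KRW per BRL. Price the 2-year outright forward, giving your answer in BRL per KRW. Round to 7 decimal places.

0.0048907

T = 2 years.
KRW growth factor: (1 + 0.0123)^2 = 1.0247513.
BRL growth factor: (1 + 0.0746)^2 = 1.1547652.
CIP: F = S · (grow KRW)/(grow BRL) = 230.41 × 1.0247513/1.1547652 = 204.4684 KRW per BRL.
Quoted the other way: 1/204.4684 = 0.0048907 BRL per KRW.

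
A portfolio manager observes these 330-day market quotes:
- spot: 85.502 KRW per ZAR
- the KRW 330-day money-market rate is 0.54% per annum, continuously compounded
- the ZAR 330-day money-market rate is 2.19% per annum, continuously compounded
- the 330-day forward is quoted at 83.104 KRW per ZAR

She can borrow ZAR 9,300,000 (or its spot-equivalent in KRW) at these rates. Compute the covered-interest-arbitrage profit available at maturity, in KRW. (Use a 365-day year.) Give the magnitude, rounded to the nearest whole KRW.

KRW 10,737,785

T = 330/365 years.
Invest the ZAR and cover forward: 9,300,000 × 1.01999732016 × 83.104 = KRW 788,322,472.84.
Convert at spot and invest in KRW: 9,300,000 × 85.502 × 1.0048941291 = KRW 799,060,257.78.
The quoted forward undervalues ZAR, so borrow ZAR, convert to KRW at spot, deposit the KRW at 0.54%, and buy ZAR forward at 83.104 to cover the loan.
The gap between the two covered legs is KRW 10,737,785.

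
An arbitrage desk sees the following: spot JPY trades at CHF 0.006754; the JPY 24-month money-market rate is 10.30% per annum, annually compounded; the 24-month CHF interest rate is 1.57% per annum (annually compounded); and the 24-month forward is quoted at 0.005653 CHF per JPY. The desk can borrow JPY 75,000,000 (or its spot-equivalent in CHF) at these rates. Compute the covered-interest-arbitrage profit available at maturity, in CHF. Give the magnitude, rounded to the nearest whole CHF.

CHF 6,769

T = 2 years.
Invest the JPY and cover forward: 75,000,000 × 1.216609 × 0.005653 = CHF 515,811.80.
Convert at spot and invest in CHF: 75,000,000 × 0.006754 × 1.03164649 = CHF 522,580.53.
The quoted forward undervalues JPY, so borrow JPY, convert to CHF at spot, deposit the CHF at 1.57%, and buy JPY forward at 0.005653 to cover the loan.
The gap between the two covered legs is CHF 6,769.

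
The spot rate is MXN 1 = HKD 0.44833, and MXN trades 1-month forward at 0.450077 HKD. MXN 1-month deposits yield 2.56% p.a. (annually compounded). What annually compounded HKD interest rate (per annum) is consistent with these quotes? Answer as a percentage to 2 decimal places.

7.46%

T = 1/12 years.
F/S = 0.450077/0.44833 = 1.0038967 = (growth of HKD) / (growth of MXN).
MXN growth factor: (1 + 0.0256)^(1/12) = 1.0021087.
So the HKD growth factor = 1.0060136.
r = 1.0060136^(12/1) − 1 = 0.074598 → 7.46%.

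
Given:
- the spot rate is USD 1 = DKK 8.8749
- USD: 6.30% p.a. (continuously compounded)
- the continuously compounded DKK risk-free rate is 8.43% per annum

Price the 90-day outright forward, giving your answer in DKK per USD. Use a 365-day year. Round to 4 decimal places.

8.9216

T = 90/365 years.
DKK growth factor: e^(0.0843×90/365) = 1.0210038.
Growth of 1 USD over T: e^(0.0630×90/365) = 1.0156555.
So F = 8.8749 × 1.0210038 / 1.0156555 = 8.921634 (DKK/USD).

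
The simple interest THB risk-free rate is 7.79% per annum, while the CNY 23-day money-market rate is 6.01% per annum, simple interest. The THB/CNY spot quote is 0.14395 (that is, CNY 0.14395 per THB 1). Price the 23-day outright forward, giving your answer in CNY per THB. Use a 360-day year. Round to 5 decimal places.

T = 23/360 years.
CNY accumulates by 1 + 0.0601×23/360 = 1.0038397.
THB growth factor: 1 + 0.0779×23/360 = 1.0049769.
Forward (CNY per THB) = 0.14395 × 1.0038397 / 1.0049769 = 0.1437871.

0.14379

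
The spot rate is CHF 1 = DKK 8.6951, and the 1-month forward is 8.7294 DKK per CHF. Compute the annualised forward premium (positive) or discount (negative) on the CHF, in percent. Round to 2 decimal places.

T = 1/12 years.
CHF trades forward at +0.39448% vs spot over the period.
×(1/T) gives 4.73% p.a.

+4.73%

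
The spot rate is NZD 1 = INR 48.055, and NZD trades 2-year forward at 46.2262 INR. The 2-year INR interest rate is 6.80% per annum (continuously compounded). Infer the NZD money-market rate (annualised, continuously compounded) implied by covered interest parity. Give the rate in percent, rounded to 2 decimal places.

8.74%

T = 2 years.
CIP gives F = S · g_INR/g_NZD, so g_INR/g_NZD = 46.2262/48.055 = 0.9619436.
INR growth factor: e^(0.0680×2) = 1.1456819.
That pins the NZD growth at 1.1910074.
r = ln(1.1910074)/2 = 0.087400 → 8.74%.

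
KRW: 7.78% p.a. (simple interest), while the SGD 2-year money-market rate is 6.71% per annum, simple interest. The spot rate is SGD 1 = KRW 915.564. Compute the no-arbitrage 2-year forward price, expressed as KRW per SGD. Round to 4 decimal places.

932.8388

T = 2 years.
KRW growth factor: 1 + 0.0778×2 = 1.155600.
SGD growth factor: 1 + 0.0671×2 = 1.134200.
So F = 915.564 × 1.155600 / 1.134200 = 932.838792 (KRW/SGD).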